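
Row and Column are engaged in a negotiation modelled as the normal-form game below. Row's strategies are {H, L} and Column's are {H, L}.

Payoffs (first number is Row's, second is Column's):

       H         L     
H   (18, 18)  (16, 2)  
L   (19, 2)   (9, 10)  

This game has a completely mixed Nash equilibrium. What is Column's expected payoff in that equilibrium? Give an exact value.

First find x, the probability Row plays H, from Column's indifference between H and L: 18x + 2(1−x) = 2x + 10(1−x), giving x = 1/3.
Since Column is indifferent in equilibrium, Column's expected payoff equals the payoff from either column against (1/3, 2/3). Using H: 18(1/3) + 2(2/3) = 22/3.

22/3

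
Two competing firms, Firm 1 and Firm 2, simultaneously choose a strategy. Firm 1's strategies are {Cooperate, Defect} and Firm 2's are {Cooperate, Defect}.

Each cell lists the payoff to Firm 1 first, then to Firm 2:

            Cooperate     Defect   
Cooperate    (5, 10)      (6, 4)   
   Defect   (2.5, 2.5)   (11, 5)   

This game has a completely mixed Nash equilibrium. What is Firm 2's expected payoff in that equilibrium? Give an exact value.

First find p, the probability Firm 1 plays Cooperate, from Firm 2's indifference between Cooperate and Defect: 10p + 2.5(1−p) = 4p + 5(1−p), giving p = 5/17.
Since Firm 2 is indifferent in equilibrium, Firm 2's expected payoff equals the payoff from either column against (5/17, 12/17). Using Cooperate: 10(5/17) + 2.5(12/17) = 80/17.

80/17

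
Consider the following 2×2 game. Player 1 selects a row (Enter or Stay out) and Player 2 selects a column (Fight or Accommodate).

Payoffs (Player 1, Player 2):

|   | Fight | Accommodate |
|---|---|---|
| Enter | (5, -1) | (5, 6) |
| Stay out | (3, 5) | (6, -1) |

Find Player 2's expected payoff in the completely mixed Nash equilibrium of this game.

29/13

First find p, the probability Player 1 plays Enter, from Player 2's indifference between Fight and Accommodate: −p + 5(1−p) = 6p − (1−p), giving p = 6/13.
Since Player 2 is indifferent in equilibrium, Player 2's expected payoff equals the payoff from either column against (6/13, 7/13). Using Fight: −(6/13) + 5(7/13) = 29/13.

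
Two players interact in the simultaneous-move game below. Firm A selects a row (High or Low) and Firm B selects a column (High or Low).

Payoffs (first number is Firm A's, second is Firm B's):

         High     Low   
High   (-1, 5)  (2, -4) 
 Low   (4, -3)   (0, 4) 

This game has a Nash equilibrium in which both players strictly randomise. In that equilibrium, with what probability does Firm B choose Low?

Let y be the probability that Firm B plays High. In a completely mixed equilibrium, Firm A must be indifferent between High and Low.
Firm A's expected payoff from High is −y + 2(1−y); from Low it is 4y.
Setting these equal: −3y + 2 = 4y, so y = 2/7.
Therefore Firm B plays Low with probability 1 − 2/7 = 5/7.

5/7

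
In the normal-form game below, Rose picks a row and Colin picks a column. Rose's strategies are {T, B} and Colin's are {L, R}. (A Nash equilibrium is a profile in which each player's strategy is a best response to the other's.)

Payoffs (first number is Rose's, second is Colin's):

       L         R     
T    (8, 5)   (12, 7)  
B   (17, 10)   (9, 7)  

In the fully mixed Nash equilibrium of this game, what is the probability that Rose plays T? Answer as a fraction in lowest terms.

3/5

Let x be the probability that Rose plays T. In a completely mixed equilibrium, Colin must be indifferent between L and R.
Colin's expected payoff from L is 5x + 10(1−x); from R it is 7x + 7(1−x).
Setting these equal: −5x + 10 = 7, so x = 3/5.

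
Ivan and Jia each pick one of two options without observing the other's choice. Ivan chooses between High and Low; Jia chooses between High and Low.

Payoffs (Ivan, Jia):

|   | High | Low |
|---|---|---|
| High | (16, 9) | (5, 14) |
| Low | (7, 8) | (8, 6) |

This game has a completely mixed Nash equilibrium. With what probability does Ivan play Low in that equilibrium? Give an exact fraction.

Let p be the probability that Ivan plays High. In a completely mixed equilibrium, Jia must be indifferent between High and Low.
Jia's expected payoff from High is 9p + 8(1−p); from Low it is 14p + 6(1−p).
Setting these equal: p + 8 = 8p + 6, so p = 2/7.
Therefore Ivan plays Low with probability 1 − 2/7 = 5/7.

5/7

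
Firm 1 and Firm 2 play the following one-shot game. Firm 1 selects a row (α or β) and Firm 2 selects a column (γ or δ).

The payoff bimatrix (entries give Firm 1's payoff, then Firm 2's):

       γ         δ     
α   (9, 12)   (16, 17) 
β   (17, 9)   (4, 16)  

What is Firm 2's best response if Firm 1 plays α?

Against α, Firm 2 earns 12 from γ and 17 from δ.
So δ is the best response.

δ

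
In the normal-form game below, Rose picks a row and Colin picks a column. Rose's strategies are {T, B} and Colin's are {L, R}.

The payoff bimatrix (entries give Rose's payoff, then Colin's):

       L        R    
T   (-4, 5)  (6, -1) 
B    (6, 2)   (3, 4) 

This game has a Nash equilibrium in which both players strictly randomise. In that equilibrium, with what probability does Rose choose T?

1/4

Let p be the probability that Rose plays T. In a completely mixed equilibrium, Colin must be indifferent between L and R.
Colin's expected payoff from L is 5p + 2(1−p); from R it is −p + 4(1−p).
Setting these equal: 3p + 2 = −5p + 4, so p = 1/4.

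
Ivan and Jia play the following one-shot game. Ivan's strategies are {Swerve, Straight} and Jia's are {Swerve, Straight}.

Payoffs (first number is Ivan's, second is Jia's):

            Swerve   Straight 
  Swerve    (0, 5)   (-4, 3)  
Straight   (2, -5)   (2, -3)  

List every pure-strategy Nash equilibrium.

(Swerve, Swerve): Ivan prefers Straight (2 > 0) — not an equilibrium.
(Swerve, Straight): Ivan prefers Straight (2 > -4); Jia prefers Swerve (5 > 3) — not an equilibrium.
(Straight, Swerve): Jia prefers Straight (-3 > -5) — not an equilibrium.
(Straight, Straight): Ivan gets 2 ≥ -4 from Swerve, and Jia gets -3 ≥ -5 from Swerve — Nash equilibrium.

(Straight, Straight)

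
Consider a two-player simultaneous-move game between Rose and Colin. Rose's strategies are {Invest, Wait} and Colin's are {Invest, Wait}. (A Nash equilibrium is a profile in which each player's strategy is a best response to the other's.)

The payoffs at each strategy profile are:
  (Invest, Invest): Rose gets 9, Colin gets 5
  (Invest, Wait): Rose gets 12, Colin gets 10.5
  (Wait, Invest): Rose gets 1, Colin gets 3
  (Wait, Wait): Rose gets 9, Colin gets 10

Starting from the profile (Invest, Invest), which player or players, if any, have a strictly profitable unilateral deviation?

Rose at (Invest, Invest) earns 9; deviating to Wait yields 1 — not better.
Colin earns 5; deviating to Wait yields 10.5 — a strict improvement.
Only Colin has a strictly profitable deviation.

Colin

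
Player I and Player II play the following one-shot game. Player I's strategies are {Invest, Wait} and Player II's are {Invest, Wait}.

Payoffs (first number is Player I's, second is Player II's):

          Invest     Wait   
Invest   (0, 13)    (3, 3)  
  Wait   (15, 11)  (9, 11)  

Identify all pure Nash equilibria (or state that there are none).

(Invest, Invest): Player I prefers Wait (15 > 0) — not an equilibrium.
(Invest, Wait): Player I prefers Wait (9 > 3); Player II prefers Invest (13 > 3) — not an equilibrium.
(Wait, Invest): Player I gets 15 ≥ 0 from Invest, and Player II gets 11 ≥ 11 from Wait — Nash equilibrium.
(Wait, Wait): Player I gets 9 ≥ 3 from Invest, and Player II gets 11 ≥ 11 from Invest — Nash equilibrium.

(Wait, Invest) and (Wait, Wait)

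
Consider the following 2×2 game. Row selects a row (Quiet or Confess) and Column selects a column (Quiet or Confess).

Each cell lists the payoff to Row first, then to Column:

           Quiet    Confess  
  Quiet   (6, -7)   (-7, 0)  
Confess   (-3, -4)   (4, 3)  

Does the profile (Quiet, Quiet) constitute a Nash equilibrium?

No

At (Quiet, Quiet), Row earns 6; switching to Confess would give -3, so Row has no profitable deviation.
Column earns -7; switching to Confess would give 0, so Column would deviate.
Since at least one player can profitably deviate, this is not a Nash equilibrium.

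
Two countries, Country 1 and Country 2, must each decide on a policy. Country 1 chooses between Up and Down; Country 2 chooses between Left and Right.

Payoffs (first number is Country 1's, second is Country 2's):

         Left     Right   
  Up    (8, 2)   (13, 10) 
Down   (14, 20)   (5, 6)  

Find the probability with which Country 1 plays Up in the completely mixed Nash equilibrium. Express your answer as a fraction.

Let p be the probability that Country 1 plays Up. In a completely mixed equilibrium, Country 2 must be indifferent between Left and Right.
Country 2's expected payoff from Left is 2p + 20(1−p); from Right it is 10p + 6(1−p).
Setting these equal: −18p + 20 = 4p + 6, so p = 7/11.

7/11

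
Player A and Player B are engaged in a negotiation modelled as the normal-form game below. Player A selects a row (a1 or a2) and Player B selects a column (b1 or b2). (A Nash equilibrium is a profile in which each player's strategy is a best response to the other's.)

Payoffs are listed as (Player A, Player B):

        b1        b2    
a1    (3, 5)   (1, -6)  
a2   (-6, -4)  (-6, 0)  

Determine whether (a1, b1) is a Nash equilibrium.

At (a1, b1), Player A earns 3; switching to a2 would give -6, so Player A has no profitable deviation.
Player B earns 5; switching to b2 would give -6, so Player B has no profitable deviation.
Neither player can gain by a unilateral deviation, so this profile is a Nash equilibrium.

Yes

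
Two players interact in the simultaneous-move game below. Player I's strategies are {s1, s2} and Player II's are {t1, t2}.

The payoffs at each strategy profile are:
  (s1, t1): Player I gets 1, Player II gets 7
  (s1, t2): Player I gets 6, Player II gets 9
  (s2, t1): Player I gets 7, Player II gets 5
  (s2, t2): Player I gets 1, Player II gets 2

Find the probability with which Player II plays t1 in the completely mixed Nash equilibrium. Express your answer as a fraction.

5/11

Let c be the probability that Player II plays t1. In a completely mixed equilibrium, Player I must be indifferent between s1 and s2.
Player I's expected payoff from s1 is c + 6(1−c); from s2 it is 7c + (1−c).
Setting these equal: −5c + 6 = 6c + 1, so c = 5/11.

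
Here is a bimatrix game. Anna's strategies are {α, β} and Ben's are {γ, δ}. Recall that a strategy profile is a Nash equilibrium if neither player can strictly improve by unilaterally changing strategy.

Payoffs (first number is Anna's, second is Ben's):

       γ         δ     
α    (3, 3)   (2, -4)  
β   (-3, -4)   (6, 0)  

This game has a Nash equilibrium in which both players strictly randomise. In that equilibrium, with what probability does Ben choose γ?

2/5

Let c be the probability that Ben plays γ. In a completely mixed equilibrium, Anna must be indifferent between α and β.
Anna's expected payoff from α is 3c + 2(1−c); from β it is −3c + 6(1−c).
Setting these equal: c + 2 = −9c + 6, so c = 2/5.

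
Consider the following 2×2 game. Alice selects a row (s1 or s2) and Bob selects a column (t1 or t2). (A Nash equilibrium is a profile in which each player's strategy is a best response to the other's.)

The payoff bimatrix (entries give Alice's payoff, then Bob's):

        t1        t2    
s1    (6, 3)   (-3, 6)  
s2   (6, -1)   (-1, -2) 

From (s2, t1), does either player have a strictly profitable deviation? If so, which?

Alice at (s2, t1) earns 6; deviating to s1 yields 6 — not better.
Bob earns -1; deviating to t2 yields -2 — not better.
Neither player can strictly improve; the profile is a Nash equilibrium.

Neither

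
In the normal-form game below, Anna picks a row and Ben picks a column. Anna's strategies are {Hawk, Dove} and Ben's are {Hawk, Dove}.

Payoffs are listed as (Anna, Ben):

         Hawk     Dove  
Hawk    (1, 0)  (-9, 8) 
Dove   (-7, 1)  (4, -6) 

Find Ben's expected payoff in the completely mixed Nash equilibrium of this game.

First find x, the probability Anna plays Hawk, from Ben's indifference between Hawk and Dove: (1−x) = 8x − 6(1−x), giving x = 7/15.
Since Ben is indifferent in equilibrium, Ben's expected payoff equals the payoff from either column against (7/15, 8/15). Using Hawk: (8/15) = 8/15.

8/15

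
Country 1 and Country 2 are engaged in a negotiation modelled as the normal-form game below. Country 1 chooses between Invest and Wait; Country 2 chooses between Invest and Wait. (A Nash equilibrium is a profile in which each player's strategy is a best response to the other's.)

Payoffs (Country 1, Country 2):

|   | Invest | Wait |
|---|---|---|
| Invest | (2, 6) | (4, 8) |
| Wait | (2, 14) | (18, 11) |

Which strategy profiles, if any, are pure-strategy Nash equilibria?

(Invest, Invest): Country 2 prefers Wait (8 > 6) — not an equilibrium.
(Invest, Wait): Country 1 prefers Wait (18 > 4) — not an equilibrium.
(Wait, Invest): Country 1 gets 2 ≥ 2 from Invest, and Country 2 gets 14 ≥ 11 from Wait — Nash equilibrium.
(Wait, Wait): Country 2 prefers Invest (14 > 11) — not an equilibrium.

(Wait, Invest)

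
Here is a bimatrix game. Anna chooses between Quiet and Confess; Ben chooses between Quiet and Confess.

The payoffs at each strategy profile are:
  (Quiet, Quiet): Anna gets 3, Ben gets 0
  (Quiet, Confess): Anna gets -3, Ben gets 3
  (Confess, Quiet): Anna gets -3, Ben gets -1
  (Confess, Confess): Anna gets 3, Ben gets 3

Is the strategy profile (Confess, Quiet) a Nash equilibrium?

No

At (Confess, Quiet), Anna earns -3; switching to Quiet would give 3, so Anna would deviate.
Ben earns -1; switching to Confess would give 3, so Ben would deviate.
Since at least one player can profitably deviate, this is not a Nash equilibrium.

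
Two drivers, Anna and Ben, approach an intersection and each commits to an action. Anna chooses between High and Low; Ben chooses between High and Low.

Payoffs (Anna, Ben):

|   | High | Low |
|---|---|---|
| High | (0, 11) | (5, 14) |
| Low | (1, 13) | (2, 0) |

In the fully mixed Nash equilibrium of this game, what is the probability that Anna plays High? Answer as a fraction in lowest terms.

13/16

Let r be the probability that Anna plays High. In a completely mixed equilibrium, Ben must be indifferent between High and Low.
Ben's expected payoff from High is 11r + 13(1−r); from Low it is 14r.
Setting these equal: −2r + 13 = 14r, so r = 13/16.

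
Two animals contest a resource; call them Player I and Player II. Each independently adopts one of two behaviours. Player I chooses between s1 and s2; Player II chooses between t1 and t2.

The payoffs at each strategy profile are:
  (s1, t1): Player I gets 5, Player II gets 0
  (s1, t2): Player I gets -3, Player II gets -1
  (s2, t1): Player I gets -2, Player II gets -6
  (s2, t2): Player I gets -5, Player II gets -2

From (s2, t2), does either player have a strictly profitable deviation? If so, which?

Player I at (s2, t2) earns -5; deviating to s1 yields -3 — a strict improvement.
Player II earns -2; deviating to t1 yields -6 — not better.
Only Player I has a strictly profitable deviation.

Player I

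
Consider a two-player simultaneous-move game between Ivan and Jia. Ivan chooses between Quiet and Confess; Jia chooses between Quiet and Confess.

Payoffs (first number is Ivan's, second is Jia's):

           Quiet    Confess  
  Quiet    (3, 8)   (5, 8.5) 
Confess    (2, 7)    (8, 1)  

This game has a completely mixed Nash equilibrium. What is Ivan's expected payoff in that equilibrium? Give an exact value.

First find y, the probability Jia plays Quiet, from Ivan's indifference between Quiet and Confess: 3y + 5(1−y) = 2y + 8(1−y), giving y = 3/4.
Since Ivan is indifferent in equilibrium, Ivan's expected payoff equals the payoff from either row against (3/4, 1/4). Using Quiet: 3(3/4) + 5(1/4) = 7/2.

7/2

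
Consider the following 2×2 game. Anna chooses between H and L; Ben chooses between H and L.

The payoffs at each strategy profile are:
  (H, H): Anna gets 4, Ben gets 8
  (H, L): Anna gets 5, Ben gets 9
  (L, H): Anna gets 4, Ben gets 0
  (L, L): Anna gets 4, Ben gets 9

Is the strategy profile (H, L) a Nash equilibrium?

At (H, L), Anna earns 5; switching to L would give 4, so Anna has no profitable deviation.
Ben earns 9; switching to H would give 8, so Ben has no profitable deviation.
Neither player can gain by a unilateral deviation, so this profile is a Nash equilibrium.

Yes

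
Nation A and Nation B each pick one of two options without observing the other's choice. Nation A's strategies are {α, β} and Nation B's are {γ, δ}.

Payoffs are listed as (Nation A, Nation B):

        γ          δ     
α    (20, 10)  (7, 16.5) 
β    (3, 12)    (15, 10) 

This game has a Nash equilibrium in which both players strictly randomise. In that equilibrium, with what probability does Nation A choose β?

Let x be the probability that Nation A plays α. In a completely mixed equilibrium, Nation B must be indifferent between γ and δ.
Nation B's expected payoff from γ is 10x + 12(1−x); from δ it is 16.5x + 10(1−x).
Setting these equal: −2x + 12 = 6.5x + 10, so x = 4/17.
Therefore Nation A plays β with probability 1 − 4/17 = 13/17.

13/17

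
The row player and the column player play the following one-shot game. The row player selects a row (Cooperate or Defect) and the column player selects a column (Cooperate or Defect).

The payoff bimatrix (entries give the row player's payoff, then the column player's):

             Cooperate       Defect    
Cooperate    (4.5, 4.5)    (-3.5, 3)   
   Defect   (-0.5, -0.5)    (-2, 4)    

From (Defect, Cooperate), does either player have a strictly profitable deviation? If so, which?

Both

The row player at (Defect, Cooperate) earns -0.5; deviating to Cooperate yields 4.5 — a strict improvement.
The column player earns -0.5; deviating to Defect yields 4 — a strict improvement.
Both the row player and the column player have strictly profitable deviations.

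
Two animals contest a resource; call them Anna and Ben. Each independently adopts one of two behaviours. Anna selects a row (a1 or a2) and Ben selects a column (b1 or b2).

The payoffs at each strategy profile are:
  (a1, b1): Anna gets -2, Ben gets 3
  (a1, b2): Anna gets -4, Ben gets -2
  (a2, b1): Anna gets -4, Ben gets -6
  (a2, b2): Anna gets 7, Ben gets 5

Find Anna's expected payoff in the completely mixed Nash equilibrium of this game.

-30/13

First find q, the probability Ben plays b1, from Anna's indifference between a1 and a2: −2q − 4(1−q) = −4q + 7(1−q), giving q = 11/13.
Since Anna is indifferent in equilibrium, Anna's expected payoff equals the payoff from either row against (11/13, 2/13). Using a1: −2(11/13) − 4(2/13) = -30/13.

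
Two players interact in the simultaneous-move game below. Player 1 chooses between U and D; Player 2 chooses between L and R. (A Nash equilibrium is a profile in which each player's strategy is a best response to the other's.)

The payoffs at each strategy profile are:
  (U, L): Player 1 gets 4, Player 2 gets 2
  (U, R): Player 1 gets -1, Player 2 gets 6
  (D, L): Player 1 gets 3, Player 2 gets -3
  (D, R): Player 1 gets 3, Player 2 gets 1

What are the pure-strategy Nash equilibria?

(D, R)

(U, L): Player 2 prefers R (6 > 2) — not an equilibrium.
(U, R): Player 1 prefers D (3 > -1) — not an equilibrium.
(D, L): Player 1 prefers U (4 > 3); Player 2 prefers R (1 > -3) — not an equilibrium.
(D, R): Player 1 gets 3 ≥ -1 from U, and Player 2 gets 1 ≥ -3 from L — Nash equilibrium.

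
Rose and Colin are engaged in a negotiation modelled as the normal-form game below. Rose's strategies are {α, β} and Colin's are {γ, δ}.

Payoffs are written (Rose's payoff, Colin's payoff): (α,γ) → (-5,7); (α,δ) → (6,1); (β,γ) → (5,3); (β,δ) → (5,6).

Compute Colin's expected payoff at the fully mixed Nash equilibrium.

13/3

First find x, the probability Rose plays α, from Colin's indifference between γ and δ: 7x + 3(1−x) = x + 6(1−x), giving x = 1/3.
Since Colin is indifferent in equilibrium, Colin's expected payoff equals the payoff from either column against (1/3, 2/3). Using γ: 7(1/3) + 3(2/3) = 13/3.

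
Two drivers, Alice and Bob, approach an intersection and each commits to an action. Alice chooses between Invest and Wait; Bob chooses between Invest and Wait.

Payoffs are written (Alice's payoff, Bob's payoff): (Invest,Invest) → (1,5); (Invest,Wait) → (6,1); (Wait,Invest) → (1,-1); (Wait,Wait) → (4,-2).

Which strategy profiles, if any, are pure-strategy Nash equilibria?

(Invest, Invest): Alice gets 1 ≥ 1 from Wait, and Bob gets 5 ≥ 1 from Wait — Nash equilibrium.
(Invest, Wait): Bob prefers Invest (5 > 1) — not an equilibrium.
(Wait, Invest): Alice gets 1 ≥ 1 from Invest, and Bob gets -1 ≥ -2 from Wait — Nash equilibrium.
(Wait, Wait): Alice prefers Invest (6 > 4); Bob prefers Invest (-1 > -2) — not an equilibrium.

(Invest, Invest) and (Wait, Invest)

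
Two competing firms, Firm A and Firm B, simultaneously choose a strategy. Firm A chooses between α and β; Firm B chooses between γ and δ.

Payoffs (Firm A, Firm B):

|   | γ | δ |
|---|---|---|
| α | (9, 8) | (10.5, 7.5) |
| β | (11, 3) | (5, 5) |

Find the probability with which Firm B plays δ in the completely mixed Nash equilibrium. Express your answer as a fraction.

4/15

Let q be the probability that Firm B plays γ. In a completely mixed equilibrium, Firm A must be indifferent between α and β.
Firm A's expected payoff from α is 9q + 10.5(1−q); from β it is 11q + 5(1−q).
Setting these equal: −1.5q + 10.5 = 6q + 5, so q = 11/15.
Therefore Firm B plays δ with probability 1 − 11/15 = 4/15.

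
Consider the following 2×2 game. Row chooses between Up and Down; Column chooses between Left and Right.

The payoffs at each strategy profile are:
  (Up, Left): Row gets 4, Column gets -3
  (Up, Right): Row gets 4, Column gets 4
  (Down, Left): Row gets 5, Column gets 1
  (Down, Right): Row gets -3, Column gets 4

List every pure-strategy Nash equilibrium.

(Up, Left): Row prefers Down (5 > 4); Column prefers Right (4 > -3) — not an equilibrium.
(Up, Right): Row gets 4 ≥ -3 from Down, and Column gets 4 ≥ -3 from Left — Nash equilibrium.
(Down, Left): Column prefers Right (4 > 1) — not an equilibrium.
(Down, Right): Row prefers Up (4 > -3) — not an equilibrium.

(Up, Right)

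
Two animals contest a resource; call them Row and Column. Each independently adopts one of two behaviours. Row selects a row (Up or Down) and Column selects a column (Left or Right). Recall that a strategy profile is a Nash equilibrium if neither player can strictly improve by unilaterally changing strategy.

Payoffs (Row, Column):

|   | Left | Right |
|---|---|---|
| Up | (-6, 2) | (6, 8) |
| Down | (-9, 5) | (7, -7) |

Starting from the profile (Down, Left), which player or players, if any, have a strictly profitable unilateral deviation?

Row at (Down, Left) earns -9; deviating to Up yields -6 — a strict improvement.
Column earns 5; deviating to Right yields -7 — not better.
Only Row has a strictly profitable deviation.

Row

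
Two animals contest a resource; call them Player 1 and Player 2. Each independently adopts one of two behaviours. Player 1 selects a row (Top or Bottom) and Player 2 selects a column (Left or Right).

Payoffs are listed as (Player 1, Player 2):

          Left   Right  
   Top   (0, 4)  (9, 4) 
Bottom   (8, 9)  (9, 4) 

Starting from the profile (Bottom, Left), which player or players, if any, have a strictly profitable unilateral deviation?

Player 1 at (Bottom, Left) earns 8; deviating to Top yields 0 — not better.
Player 2 earns 9; deviating to Right yields 4 — not better.
Neither player can strictly improve; the profile is a Nash equilibrium.

Neither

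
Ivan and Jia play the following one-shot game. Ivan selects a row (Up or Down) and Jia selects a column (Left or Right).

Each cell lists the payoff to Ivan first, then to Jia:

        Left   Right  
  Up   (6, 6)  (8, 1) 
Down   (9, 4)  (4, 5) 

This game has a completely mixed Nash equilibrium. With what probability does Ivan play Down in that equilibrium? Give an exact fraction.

5/6

Let r be the probability that Ivan plays Up. In a completely mixed equilibrium, Jia must be indifferent between Left and Right.
Jia's expected payoff from Left is 6r + 4(1−r); from Right it is r + 5(1−r).
Setting these equal: 2r + 4 = −4r + 5, so r = 1/6.
Therefore Ivan plays Down with probability 1 − 1/6 = 5/6.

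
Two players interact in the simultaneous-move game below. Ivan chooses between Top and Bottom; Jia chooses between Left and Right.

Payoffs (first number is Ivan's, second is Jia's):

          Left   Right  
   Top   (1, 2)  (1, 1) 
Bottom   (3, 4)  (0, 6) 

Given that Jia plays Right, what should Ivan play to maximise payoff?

Against Right, Ivan earns 1 from Top and 0 from Bottom.
So Top is the best response.

Top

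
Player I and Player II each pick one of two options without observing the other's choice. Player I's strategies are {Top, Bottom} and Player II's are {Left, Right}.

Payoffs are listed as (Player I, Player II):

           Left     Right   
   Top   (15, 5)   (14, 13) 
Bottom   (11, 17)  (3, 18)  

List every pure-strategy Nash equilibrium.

(Top, Right)

(Top, Left): Player II prefers Right (13 > 5) — not an equilibrium.
(Top, Right): Player I gets 14 ≥ 3 from Bottom, and Player II gets 13 ≥ 5 from Left — Nash equilibrium.
(Bottom, Left): Player I prefers Top (15 > 11); Player II prefers Right (18 > 17) — not an equilibrium.
(Bottom, Right): Player I prefers Top (14 > 3) — not an equilibrium.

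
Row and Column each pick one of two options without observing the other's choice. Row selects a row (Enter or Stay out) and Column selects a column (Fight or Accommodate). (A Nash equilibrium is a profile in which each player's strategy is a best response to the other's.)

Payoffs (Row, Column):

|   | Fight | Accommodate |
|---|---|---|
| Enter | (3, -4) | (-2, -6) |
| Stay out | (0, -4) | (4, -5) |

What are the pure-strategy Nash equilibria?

(Enter, Fight): Row gets 3 ≥ 0 from Stay out, and Column gets -4 ≥ -6 from Accommodate — Nash equilibrium.
(Enter, Accommodate): Row prefers Stay out (4 > -2); Column prefers Fight (-4 > -6) — not an equilibrium.
(Stay out, Fight): Row prefers Enter (3 > 0) — not an equilibrium.
(Stay out, Accommodate): Column prefers Fight (-4 > -5) — not an equilibrium.

(Enter, Fight)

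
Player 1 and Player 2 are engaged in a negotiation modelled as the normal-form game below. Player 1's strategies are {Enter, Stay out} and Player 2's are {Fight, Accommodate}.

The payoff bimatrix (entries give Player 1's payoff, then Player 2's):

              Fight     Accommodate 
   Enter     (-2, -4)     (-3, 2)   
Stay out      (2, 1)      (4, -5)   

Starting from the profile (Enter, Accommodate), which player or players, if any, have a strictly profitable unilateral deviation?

Player 1 at (Enter, Accommodate) earns -3; deviating to Stay out yields 4 — a strict improvement.
Player 2 earns 2; deviating to Fight yields -4 — not better.
Only Player 1 has a strictly profitable deviation.

Player 1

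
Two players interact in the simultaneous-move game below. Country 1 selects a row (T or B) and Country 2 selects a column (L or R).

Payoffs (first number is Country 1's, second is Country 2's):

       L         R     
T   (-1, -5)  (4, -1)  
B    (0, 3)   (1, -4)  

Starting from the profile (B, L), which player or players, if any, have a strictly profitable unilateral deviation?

Country 1 at (B, L) earns 0; deviating to T yields -1 — not better.
Country 2 earns 3; deviating to R yields -4 — not better.
Neither player can strictly improve; the profile is a Nash equilibrium.

Neither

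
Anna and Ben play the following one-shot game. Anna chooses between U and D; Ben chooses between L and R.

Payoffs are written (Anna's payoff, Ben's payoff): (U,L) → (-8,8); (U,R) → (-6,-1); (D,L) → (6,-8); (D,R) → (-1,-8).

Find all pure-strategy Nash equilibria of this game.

(D, L) and (D, R)

(U, L): Anna prefers D (6 > -8) — not an equilibrium.
(U, R): Anna prefers D (-1 > -6); Ben prefers L (8 > -1) — not an equilibrium.
(D, L): Anna gets 6 ≥ -8 from U, and Ben gets -8 ≥ -8 from R — Nash equilibrium.
(D, R): Anna gets -1 ≥ -6 from U, and Ben gets -8 ≥ -8 from L — Nash equilibrium.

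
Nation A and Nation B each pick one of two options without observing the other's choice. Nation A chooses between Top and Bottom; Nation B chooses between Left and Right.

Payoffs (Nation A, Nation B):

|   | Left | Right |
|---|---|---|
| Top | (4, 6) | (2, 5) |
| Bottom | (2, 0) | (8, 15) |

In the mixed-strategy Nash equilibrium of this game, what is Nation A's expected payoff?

7/2

First find q, the probability Nation B plays Left, from Nation A's indifference between Top and Bottom: 4q + 2(1−q) = 2q + 8(1−q), giving q = 3/4.
Since Nation A is indifferent in equilibrium, Nation A's expected payoff equals the payoff from either row against (3/4, 1/4). Using Top: 4(3/4) + 2(1/4) = 7/2.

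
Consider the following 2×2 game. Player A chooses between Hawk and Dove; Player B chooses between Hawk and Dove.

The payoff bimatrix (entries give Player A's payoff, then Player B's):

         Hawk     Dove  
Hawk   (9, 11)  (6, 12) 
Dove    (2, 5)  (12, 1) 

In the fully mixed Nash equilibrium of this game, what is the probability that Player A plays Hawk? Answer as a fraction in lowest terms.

Let x be the probability that Player A plays Hawk. In a completely mixed equilibrium, Player B must be indifferent between Hawk and Dove.
Player B's expected payoff from Hawk is 11x + 5(1−x); from Dove it is 12x + (1−x).
Setting these equal: 6x + 5 = 11x + 1, so x = 4/5.

4/5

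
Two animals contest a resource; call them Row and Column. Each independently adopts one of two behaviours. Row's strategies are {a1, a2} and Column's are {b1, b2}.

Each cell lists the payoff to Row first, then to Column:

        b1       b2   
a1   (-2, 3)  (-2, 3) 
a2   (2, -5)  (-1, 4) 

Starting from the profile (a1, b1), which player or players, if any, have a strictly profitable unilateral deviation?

Row at (a1, b1) earns -2; deviating to a2 yields 2 — a strict improvement.
Column earns 3; deviating to b2 yields 3 — not better.
Only Row has a strictly profitable deviation.

Row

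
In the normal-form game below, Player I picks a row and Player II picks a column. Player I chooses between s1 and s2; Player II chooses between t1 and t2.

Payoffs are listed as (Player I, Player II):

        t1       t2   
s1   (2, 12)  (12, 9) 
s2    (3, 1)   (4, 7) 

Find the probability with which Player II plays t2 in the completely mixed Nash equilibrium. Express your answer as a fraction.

1/9

Let y be the probability that Player II plays t1. In a completely mixed equilibrium, Player I must be indifferent between s1 and s2.
Player I's expected payoff from s1 is 2y + 12(1−y); from s2 it is 3y + 4(1−y).
Setting these equal: −10y + 12 = −y + 4, so y = 8/9.
Therefore Player II plays t2 with probability 1 − 8/9 = 1/9.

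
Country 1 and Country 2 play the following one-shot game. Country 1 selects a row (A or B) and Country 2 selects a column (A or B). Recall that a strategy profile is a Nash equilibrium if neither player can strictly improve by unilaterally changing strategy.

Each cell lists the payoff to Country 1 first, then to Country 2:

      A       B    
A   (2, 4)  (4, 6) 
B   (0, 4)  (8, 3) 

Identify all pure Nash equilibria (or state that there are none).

(A, A): Country 2 prefers B (6 > 4) — not an equilibrium.
(A, B): Country 1 prefers B (8 > 4) — not an equilibrium.
(B, A): Country 1 prefers A (2 > 0) — not an equilibrium.
(B, B): Country 2 prefers A (4 > 3) — not an equilibrium.

none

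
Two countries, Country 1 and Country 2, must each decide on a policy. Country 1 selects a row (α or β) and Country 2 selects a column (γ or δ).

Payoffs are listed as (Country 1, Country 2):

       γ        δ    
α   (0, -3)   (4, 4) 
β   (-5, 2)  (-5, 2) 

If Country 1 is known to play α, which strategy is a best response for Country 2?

Against α, Country 2 earns -3 from γ and 4 from δ.
So δ is the best response.

δ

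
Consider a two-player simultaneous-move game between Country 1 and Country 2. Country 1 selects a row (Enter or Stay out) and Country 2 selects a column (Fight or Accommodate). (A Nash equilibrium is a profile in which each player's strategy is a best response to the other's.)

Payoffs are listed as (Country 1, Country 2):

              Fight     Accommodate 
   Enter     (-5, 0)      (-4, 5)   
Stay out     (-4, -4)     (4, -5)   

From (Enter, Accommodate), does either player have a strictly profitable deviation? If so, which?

Country 1

Country 1 at (Enter, Accommodate) earns -4; deviating to Stay out yields 4 — a strict improvement.
Country 2 earns 5; deviating to Fight yields 0 — not better.
Only Country 1 has a strictly profitable deviation.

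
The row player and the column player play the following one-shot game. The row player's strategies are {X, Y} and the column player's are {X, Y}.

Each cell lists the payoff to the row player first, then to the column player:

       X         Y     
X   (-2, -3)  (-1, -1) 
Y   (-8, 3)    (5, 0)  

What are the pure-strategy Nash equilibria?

(X, X): the column player prefers Y (-1 > -3) — not an equilibrium.
(X, Y): the row player prefers Y (5 > -1) — not an equilibrium.
(Y, X): the row player prefers X (-2 > -8) — not an equilibrium.
(Y, Y): the column player prefers X (3 > 0) — not an equilibrium.

none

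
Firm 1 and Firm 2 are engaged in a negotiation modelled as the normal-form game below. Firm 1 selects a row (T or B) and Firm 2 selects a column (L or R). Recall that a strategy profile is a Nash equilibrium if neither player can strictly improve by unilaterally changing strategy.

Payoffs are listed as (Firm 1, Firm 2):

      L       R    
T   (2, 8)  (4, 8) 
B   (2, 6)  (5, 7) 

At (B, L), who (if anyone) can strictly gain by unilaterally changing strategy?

Firm 1 at (B, L) earns 2; deviating to T yields 2 — not better.
Firm 2 earns 6; deviating to R yields 7 — a strict improvement.
Only Firm 2 has a strictly profitable deviation.

Firm 2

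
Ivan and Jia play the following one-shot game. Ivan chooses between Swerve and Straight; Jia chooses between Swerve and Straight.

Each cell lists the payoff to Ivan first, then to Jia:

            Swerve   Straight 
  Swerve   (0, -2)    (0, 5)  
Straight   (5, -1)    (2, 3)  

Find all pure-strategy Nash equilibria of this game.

(Straight, Straight)

(Swerve, Swerve): Ivan prefers Straight (5 > 0); Jia prefers Straight (5 > -2) — not an equilibrium.
(Swerve, Straight): Ivan prefers Straight (2 > 0) — not an equilibrium.
(Straight, Swerve): Jia prefers Straight (3 > -1) — not an equilibrium.
(Straight, Straight): Ivan gets 2 ≥ 0 from Swerve, and Jia gets 3 ≥ -1 from Swerve — Nash equilibrium.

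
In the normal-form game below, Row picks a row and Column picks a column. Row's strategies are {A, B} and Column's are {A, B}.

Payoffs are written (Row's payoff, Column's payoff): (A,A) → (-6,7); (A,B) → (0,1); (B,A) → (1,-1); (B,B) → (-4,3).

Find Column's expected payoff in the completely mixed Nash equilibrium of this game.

11/5

First find x, the probability Row plays A, from Column's indifference between A and B: 7x − (1−x) = x + 3(1−x), giving x = 2/5.
Since Column is indifferent in equilibrium, Column's expected payoff equals the payoff from either column against (2/5, 3/5). Using A: 7(2/5) − (3/5) = 11/5.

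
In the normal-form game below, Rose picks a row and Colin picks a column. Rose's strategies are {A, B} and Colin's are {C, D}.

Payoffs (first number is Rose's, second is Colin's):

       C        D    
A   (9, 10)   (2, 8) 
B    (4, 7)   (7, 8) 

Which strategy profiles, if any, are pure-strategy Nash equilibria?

(A, C): Rose gets 9 ≥ 4 from B, and Colin gets 10 ≥ 8 from D — Nash equilibrium.
(A, D): Rose prefers B (7 > 2); Colin prefers C (10 > 8) — not an equilibrium.
(B, C): Rose prefers A (9 > 4); Colin prefers D (8 > 7) — not an equilibrium.
(B, D): Rose gets 7 ≥ 2 from A, and Colin gets 8 ≥ 7 from C — Nash equilibrium.

(A, C) and (B, D)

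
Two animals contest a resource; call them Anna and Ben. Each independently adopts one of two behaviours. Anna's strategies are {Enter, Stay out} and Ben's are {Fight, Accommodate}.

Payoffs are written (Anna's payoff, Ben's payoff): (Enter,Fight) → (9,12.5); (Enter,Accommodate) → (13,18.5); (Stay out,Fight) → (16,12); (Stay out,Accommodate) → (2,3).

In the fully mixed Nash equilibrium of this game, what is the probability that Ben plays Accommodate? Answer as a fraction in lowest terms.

Let c be the probability that Ben plays Fight. In a completely mixed equilibrium, Anna must be indifferent between Enter and Stay out.
Anna's expected payoff from Enter is 9c + 13(1−c); from Stay out it is 16c + 2(1−c).
Setting these equal: −4c + 13 = 14c + 2, so c = 11/18.
Therefore Ben plays Accommodate with probability 1 − 11/18 = 7/18.

7/18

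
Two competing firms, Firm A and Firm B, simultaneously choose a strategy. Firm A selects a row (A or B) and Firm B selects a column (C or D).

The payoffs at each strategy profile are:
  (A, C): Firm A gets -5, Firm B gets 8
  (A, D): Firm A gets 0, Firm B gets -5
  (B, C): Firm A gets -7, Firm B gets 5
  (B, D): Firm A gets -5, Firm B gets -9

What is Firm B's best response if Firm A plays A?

C

Against A, Firm B earns 8 from C and -5 from D.
So C is the best response.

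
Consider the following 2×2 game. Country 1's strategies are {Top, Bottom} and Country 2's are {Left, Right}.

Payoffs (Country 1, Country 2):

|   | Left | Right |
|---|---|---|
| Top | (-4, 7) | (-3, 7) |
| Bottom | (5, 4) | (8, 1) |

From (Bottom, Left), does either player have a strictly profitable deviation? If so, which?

Neither

Country 1 at (Bottom, Left) earns 5; deviating to Top yields -4 — not better.
Country 2 earns 4; deviating to Right yields 1 — not better.
Neither player can strictly improve; the profile is a Nash equilibrium.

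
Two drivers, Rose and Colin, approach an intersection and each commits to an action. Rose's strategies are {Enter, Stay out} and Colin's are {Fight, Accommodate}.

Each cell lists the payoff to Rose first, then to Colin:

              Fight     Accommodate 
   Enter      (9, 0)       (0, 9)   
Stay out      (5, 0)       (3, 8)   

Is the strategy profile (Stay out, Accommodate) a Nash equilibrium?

Yes

At (Stay out, Accommodate), Rose earns 3; switching to Enter would give 0, so Rose has no profitable deviation.
Colin earns 8; switching to Fight would give 0, so Colin has no profitable deviation.
Neither player can gain by a unilateral deviation, so this profile is a Nash equilibrium.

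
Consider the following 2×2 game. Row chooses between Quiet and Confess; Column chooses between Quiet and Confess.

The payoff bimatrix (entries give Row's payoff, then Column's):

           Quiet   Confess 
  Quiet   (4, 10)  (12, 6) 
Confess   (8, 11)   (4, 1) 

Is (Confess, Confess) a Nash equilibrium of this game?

At (Confess, Confess), Row earns 4; switching to Quiet would give 12, so Row would deviate.
Column earns 1; switching to Quiet would give 11, so Column would deviate.
Since at least one player can profitably deviate, this is not a Nash equilibrium.

No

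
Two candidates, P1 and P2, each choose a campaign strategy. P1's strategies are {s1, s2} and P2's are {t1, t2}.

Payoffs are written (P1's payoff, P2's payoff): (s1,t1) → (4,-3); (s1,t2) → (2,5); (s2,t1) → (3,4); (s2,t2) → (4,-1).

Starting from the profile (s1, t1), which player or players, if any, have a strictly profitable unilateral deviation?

P2

P1 at (s1, t1) earns 4; deviating to s2 yields 3 — not better.
P2 earns -3; deviating to t2 yields 5 — a strict improvement.
Only P2 has a strictly profitable deviation.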